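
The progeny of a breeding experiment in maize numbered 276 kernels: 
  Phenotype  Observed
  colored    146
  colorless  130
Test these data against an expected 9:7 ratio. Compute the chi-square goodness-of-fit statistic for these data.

1.260

Expected counts for N = 276 under a 9:7 ratio (total parts = 16):
  colored: 276 × 9/16 = 155.25
  colorless: 276 × 7/16 = 120.75
χ² = Σ (O − E)² / E
  colored: (146 − 155.25)² / 155.25 = 0.5511
  colorless: (130 − 120.75)² / 120.75 = 0.7086
χ² = 0.5511 + 0.7086 = 1.2597 ≈ 1.260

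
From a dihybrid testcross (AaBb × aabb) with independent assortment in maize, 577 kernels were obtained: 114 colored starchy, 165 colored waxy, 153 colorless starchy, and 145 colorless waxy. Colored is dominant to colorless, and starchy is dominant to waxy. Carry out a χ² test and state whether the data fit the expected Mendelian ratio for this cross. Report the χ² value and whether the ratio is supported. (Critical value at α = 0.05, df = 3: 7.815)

9.863; not consistent

A dihybrid testcross with independent assortment gives a 1:1:1:1 ratio.
Total ratio parts = 4. Expected numbers out of 577:
  colored starchy: 577 × 1/4 = 144.25
  colored waxy: 577 × 1/4 = 144.25
  colorless starchy: 577 × 1/4 = 144.25
  colorless waxy: 577 × 1/4 = 144.25
χ² = Σ (O − E)² / E
  colored starchy: (114 − 144.25)² / 144.25 = 6.3436
  colored waxy: (165 − 144.25)² / 144.25 = 2.9848
  colorless starchy: (153 − 144.25)² / 144.25 = 0.5308
  colorless waxy: (145 − 144.25)² / 144.25 = 0.0039
χ² = 6.3436 + 2.9848 + 0.5308 + 0.0039 = 9.8631 ≈ 9.863
Degrees of freedom = 4 − 1 = 3; critical value at α = 0.05 is 7.815.
Since 9.863 > 7.815, we reject the null hypothesis — the data do not fit the 1:1:1:1 ratio.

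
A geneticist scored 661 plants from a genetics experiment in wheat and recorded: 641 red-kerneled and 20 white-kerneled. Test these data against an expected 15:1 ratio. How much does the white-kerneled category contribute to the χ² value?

10.995

Under the 15:1 hypothesis (Σ ratio = 16, N = 661):
  red-kerneled: 661 × 15/16 = 619.6875
  white-kerneled: 661 × 1/16 = 41.3125
Contribution of white-kerneled: (20 − 41.3125)² / 41.3125 = 10.9948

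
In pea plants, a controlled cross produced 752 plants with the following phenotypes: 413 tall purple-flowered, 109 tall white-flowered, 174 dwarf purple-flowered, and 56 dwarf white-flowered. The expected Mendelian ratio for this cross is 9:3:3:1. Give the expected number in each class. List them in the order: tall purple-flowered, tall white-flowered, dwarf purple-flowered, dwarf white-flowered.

Expected counts for N = 752 under a 9:3:3:1 ratio (total parts = 16):
  tall purple-flowered: 752 × 9/16 = 423
  tall white-flowered: 752 × 3/16 = 141
  dwarf purple-flowered: 752 × 3/16 = 141
  dwarf white-flowered: 752 × 1/16 = 47

423, 141, 141, 47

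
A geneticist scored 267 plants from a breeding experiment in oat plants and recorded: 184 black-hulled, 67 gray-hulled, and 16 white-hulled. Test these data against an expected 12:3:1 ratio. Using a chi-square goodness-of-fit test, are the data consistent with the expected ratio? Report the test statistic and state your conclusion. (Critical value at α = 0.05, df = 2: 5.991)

Under the 12:3:1 hypothesis (Σ ratio = 16, N = 267):
  black-hulled: 267 × 12/16 = 200.25
  gray-hulled: 267 × 3/16 = 50.0625
  white-hulled: 267 × 1/16 = 16.6875
χ² = Σ (O − E)² / E
  black-hulled: (184 − 200.25)² / 200.25 = 1.3187
  gray-hulled: (67 − 50.0625)² / 50.0625 = 5.7304
  white-hulled: (16 − 16.6875)² / 16.6875 = 0.0283
χ² = 1.3187 + 5.7304 + 0.0283 = 7.0774 ≈ 7.077
Degrees of freedom = 3 − 1 = 2; critical value at α = 0.05 is 5.991.
Since 7.077 > 5.991, we reject the null hypothesis — the data do not fit the 12:3:1 ratio.

7.077; not consistent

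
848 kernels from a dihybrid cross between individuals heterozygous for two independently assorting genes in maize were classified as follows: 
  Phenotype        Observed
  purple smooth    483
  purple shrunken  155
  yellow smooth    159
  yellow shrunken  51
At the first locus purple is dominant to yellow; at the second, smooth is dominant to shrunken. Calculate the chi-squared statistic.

A dihybrid F₂ with independent assortment and complete dominance at both loci gives a 9:3:3:1 phenotypic ratio.
Expected counts for N = 848 under a 9:3:3:1 ratio (total parts = 16):
  purple smooth: 848 × 9/16 = 477
  purple shrunken: 848 × 3/16 = 159
  yellow smooth: 848 × 3/16 = 159
  yellow shrunken: 848 × 1/16 = 53
χ² = Σ (O − E)² / E
  purple smooth: (483 − 477)² / 477 = 0.0755
  purple shrunken: (155 − 159)² / 159 = 0.1006
  yellow smooth: (159 − 159)² / 159 = 0.0000
  yellow shrunken: (51 − 53)² / 53 = 0.0755
χ² = 0.0755 + 0.1006 + 0.0000 + 0.0755 = 0.2516 ≈ 0.252

0.252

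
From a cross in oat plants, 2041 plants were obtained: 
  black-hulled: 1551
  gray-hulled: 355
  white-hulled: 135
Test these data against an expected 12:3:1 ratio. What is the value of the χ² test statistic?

2.705

Expected counts for N = 2041 under a 12:3:1 ratio (total parts = 16):
  black-hulled: 2041 × 12/16 = 1530.75
  gray-hulled: 2041 × 3/16 = 382.6875
  white-hulled: 2041 × 1/16 = 127.5625
χ² = Σ (O − E)² / E
  black-hulled: (1551 − 1530.75)² / 1530.75 = 0.2679
  gray-hulled: (355 − 382.6875)² / 382.6875 = 2.0032
  white-hulled: (135 − 127.5625)² / 127.5625 = 0.4336
χ² = 0.2679 + 2.0032 + 0.4336 = 2.7047 ≈ 2.705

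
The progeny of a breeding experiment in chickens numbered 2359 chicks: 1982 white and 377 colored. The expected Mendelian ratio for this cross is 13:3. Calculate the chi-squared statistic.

Expected counts for N = 2359 under a 13:3 ratio (total parts = 16):
  white: 2359 × 13/16 = 1916.6875
  colored: 2359 × 3/16 = 442.3125
χ² = Σ (O − E)² / E
  white: (1982 − 1916.6875)² / 1916.6875 = 2.2256
  colored: (377 − 442.3125)² / 442.3125 = 9.6441
χ² = 2.2256 + 9.6441 = 11.8697 ≈ 11.870

11.870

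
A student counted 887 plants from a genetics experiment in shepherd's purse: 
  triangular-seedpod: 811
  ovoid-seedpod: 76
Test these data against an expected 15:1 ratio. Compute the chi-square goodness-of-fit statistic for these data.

8.135

Under the 15:1 hypothesis (Σ ratio = 16, N = 887):
  triangular-seedpod: 887 × 15/16 = 831.5625
  ovoid-seedpod: 887 × 1/16 = 55.4375
χ² = Σ (O − E)² / E
  triangular-seedpod: (811 − 831.5625)² / 831.5625 = 0.5085
  ovoid-seedpod: (76 − 55.4375)² / 55.4375 = 7.6269
χ² = 0.5085 + 7.6269 = 8.1354 ≈ 8.135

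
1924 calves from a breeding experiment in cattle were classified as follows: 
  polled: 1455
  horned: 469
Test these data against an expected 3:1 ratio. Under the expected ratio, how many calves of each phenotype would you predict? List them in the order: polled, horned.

Expected counts for N = 1924 under a 3:1 ratio (total parts = 4):
  polled: 1924 × 3/4 = 1443
  horned: 1924 × 1/4 = 481

1443, 481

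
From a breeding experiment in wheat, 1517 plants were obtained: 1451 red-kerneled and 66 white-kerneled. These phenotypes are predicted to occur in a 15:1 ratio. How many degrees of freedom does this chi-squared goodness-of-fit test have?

1

A goodness-of-fit test with 2 phenotype classes has df = 2 − 1 = 1.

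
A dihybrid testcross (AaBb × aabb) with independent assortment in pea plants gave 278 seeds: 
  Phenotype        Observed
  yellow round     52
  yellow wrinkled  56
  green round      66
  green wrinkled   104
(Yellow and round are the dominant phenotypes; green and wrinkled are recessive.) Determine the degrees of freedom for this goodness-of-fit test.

3

A dihybrid testcross with independent assortment gives a 1:1:1:1 ratio.
A goodness-of-fit test with 4 phenotype classes has df = 4 − 1 = 3.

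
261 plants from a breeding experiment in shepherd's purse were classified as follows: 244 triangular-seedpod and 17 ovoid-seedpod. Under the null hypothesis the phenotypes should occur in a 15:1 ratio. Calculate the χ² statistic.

0.031

Expected counts for N = 261 under a 15:1 ratio (total parts = 16):
  triangular-seedpod: 261 × 15/16 = 244.6875
  ovoid-seedpod: 261 × 1/16 = 16.3125
χ² = Σ (O − E)² / E
  triangular-seedpod: (244 − 244.6875)² / 244.6875 = 0.0019
  ovoid-seedpod: (17 − 16.3125)² / 16.3125 = 0.0290
χ² = 0.0019 + 0.0290 = 0.0309 ≈ 0.031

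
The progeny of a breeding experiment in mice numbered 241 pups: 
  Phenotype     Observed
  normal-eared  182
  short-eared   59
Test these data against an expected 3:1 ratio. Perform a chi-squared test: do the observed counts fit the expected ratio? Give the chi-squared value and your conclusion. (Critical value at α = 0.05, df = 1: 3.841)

The 3:1 ratio has 4 parts, so with N = 241 the expected counts are:
  normal-eared: 241 × 3/4 = 180.75
  short-eared: 241 × 1/4 = 60.25
χ² = Σ (O − E)² / E
  normal-eared: (182 − 180.75)² / 180.75 = 0.0086
  short-eared: (59 − 60.25)² / 60.25 = 0.0259
χ² = 0.0086 + 0.0259 = 0.0345 ≈ 0.035
Degrees of freedom = 2 − 1 = 1; critical value at α = 0.05 is 3.841.
Since 0.035 < 3.841, we fail to reject the null hypothesis — the data are consistent with the 3:1 ratio.

0.035; consistent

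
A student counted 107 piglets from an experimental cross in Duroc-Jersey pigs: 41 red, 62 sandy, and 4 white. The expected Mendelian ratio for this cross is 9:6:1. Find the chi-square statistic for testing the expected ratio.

19.123

Under the 9:6:1 hypothesis (Σ ratio = 16, N = 107):
  red: 107 × 9/16 = 60.1875
  sandy: 107 × 6/16 = 40.125
  white: 107 × 1/16 = 6.6875
χ² = Σ (O − E)² / E
  red: (41 − 60.1875)² / 60.1875 = 6.1169
  sandy: (62 − 40.125)² / 40.125 = 11.9256
  white: (4 − 6.6875)² / 6.6875 = 1.0800
χ² = 6.1169 + 11.9256 + 1.0800 = 19.1225 ≈ 19.123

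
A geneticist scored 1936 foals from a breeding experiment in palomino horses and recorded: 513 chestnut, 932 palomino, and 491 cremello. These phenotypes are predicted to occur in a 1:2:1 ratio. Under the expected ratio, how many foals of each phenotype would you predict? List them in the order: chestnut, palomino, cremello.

484, 968, 484

Under the 1:2:1 hypothesis (Σ ratio = 4, N = 1936):
  chestnut: 1936 × 1/4 = 484
  palomino: 1936 × 2/4 = 968
  cremello: 1936 × 1/4 = 484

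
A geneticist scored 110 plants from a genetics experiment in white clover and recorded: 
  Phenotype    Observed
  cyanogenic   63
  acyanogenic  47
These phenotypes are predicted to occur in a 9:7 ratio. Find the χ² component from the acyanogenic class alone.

0.026

Under the 9:7 hypothesis (Σ ratio = 16, N = 110):
  cyanogenic: 110 × 9/16 = 61.875
  acyanogenic: 110 × 7/16 = 48.125
Contribution of acyanogenic: (47 − 48.125)² / 48.125 = 0.0263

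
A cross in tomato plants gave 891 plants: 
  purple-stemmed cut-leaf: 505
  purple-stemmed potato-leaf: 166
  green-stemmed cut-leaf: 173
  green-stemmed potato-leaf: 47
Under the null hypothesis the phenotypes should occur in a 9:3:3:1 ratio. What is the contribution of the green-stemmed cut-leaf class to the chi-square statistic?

0.211

Total ratio parts = 16. Expected numbers out of 891:
  purple-stemmed cut-leaf: 891 × 9/16 = 501.1875
  purple-stemmed potato-leaf: 891 × 3/16 = 167.0625
  green-stemmed cut-leaf: 891 × 3/16 = 167.0625
  green-stemmed potato-leaf: 891 × 1/16 = 55.6875
Contribution of green-stemmed cut-leaf: (173 − 167.0625)² / 167.0625 = 0.2110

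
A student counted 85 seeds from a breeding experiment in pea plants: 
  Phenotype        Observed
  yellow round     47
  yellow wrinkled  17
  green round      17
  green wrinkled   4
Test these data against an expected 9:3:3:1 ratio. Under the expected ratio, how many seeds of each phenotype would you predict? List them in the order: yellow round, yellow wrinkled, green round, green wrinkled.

47.8125, 15.9375, 15.9375, 5.3125

Under the 9:3:3:1 hypothesis (Σ ratio = 16, N = 85):
  yellow round: 85 × 9/16 = 47.8125
  yellow wrinkled: 85 × 3/16 = 15.9375
  green round: 85 × 3/16 = 15.9375
  green wrinkled: 85 × 1/16 = 5.3125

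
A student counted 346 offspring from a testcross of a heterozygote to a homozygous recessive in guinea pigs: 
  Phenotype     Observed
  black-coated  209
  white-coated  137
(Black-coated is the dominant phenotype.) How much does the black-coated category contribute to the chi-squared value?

A testcross of a heterozygote (Aa × aa) gives a 1:1 phenotypic ratio.
Under the 1:1 hypothesis (Σ ratio = 2, N = 346):
  black-coated: 346 × 1/2 = 173
  white-coated: 346 × 1/2 = 173
Contribution of black-coated: (209 − 173)² / 173 = 7.4913

7.491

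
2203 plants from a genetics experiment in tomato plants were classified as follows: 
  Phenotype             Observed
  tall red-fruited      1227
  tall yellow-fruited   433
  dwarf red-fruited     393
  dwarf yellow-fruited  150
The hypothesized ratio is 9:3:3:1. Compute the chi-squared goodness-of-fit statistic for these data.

3.158

The 9:3:3:1 ratio has 16 parts, so with N = 2203 the expected counts are:
  tall red-fruited: 2203 × 9/16 = 1239.1875
  tall yellow-fruited: 2203 × 3/16 = 413.0625
  dwarf red-fruited: 2203 × 3/16 = 413.0625
  dwarf yellow-fruited: 2203 × 1/16 = 137.6875
χ² = Σ (O − E)² / E
  tall red-fruited: (1227 − 1239.1875)² / 1239.1875 = 0.1199
  tall yellow-fruited: (433 − 413.0625)² / 413.0625 = 0.9623
  dwarf red-fruited: (393 − 413.0625)² / 413.0625 = 0.9744
  dwarf yellow-fruited: (150 − 137.6875)² / 137.6875 = 1.1010
χ² = 0.1199 + 0.9623 + 0.9744 + 1.1010 = 3.1576 ≈ 3.158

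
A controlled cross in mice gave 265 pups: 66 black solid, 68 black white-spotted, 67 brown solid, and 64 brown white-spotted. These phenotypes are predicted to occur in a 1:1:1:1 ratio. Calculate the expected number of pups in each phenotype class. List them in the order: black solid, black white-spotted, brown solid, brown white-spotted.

Total ratio parts = 4. Expected numbers out of 265:
  black solid: 265 × 1/4 = 66.25
  black white-spotted: 265 × 1/4 = 66.25
  brown solid: 265 × 1/4 = 66.25
  brown white-spotted: 265 × 1/4 = 66.25

66.25, 66.25, 66.25, 66.25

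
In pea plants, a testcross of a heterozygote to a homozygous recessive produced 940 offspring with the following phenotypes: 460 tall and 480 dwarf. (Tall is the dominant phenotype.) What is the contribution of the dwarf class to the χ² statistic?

0.213

A testcross of a heterozygote (Aa × aa) gives a 1:1 phenotypic ratio.
Total ratio parts = 2. Expected numbers out of 940:
  tall: 940 × 1/2 = 470
  dwarf: 940 × 1/2 = 470
Contribution of dwarf: (480 − 470)² / 470 = 0.2128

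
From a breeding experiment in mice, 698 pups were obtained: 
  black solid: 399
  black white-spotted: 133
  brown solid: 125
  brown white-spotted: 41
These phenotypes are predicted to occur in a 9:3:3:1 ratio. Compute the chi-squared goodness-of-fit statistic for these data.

The 9:3:3:1 ratio has 16 parts, so with N = 698 the expected counts are:
  black solid: 698 × 9/16 = 392.625
  black white-spotted: 698 × 3/16 = 130.875
  brown solid: 698 × 3/16 = 130.875
  brown white-spotted: 698 × 1/16 = 43.625
χ² = Σ (O − E)² / E
  black solid: (399 − 392.625)² / 392.625 = 0.1035
  black white-spotted: (133 − 130.875)² / 130.875 = 0.0345
  brown solid: (125 − 130.875)² / 130.875 = 0.2637
  brown white-spotted: (41 − 43.625)² / 43.625 = 0.1580
χ² = 0.1035 + 0.0345 + 0.2637 + 0.1580 = 0.5597 ≈ 0.560

0.560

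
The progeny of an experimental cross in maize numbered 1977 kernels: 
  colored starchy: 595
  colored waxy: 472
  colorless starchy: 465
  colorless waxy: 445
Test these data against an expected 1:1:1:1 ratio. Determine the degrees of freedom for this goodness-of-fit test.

A goodness-of-fit test with 4 phenotype classes has df = 4 − 1 = 3.

3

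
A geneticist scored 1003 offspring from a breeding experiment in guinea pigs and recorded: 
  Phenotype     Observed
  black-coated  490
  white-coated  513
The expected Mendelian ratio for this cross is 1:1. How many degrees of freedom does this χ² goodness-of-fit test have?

1

A goodness-of-fit test with 2 phenotype classes has df = 2 − 1 = 1.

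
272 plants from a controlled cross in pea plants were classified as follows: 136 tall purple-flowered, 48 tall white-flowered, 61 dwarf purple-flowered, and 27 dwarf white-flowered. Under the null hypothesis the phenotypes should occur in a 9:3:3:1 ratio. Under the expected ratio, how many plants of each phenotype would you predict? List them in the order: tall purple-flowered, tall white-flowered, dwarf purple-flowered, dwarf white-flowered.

The 9:3:3:1 ratio has 16 parts, so with N = 272 the expected counts are:
  tall purple-flowered: 272 × 9/16 = 153
  tall white-flowered: 272 × 3/16 = 51
  dwarf purple-flowered: 272 × 3/16 = 51
  dwarf white-flowered: 272 × 1/16 = 17

153, 51, 51, 17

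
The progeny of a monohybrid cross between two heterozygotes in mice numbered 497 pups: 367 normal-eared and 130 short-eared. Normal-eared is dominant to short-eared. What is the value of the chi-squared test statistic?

For a monohybrid cross between heterozygotes with complete dominance, the expected phenotypic ratio is 3:1.
Total ratio parts = 4. Expected numbers out of 497:
  normal-eared: 497 × 3/4 = 372.75
  short-eared: 497 × 1/4 = 124.25
χ² = Σ (O − E)² / E
  normal-eared: (367 − 372.75)² / 372.75 = 0.0887
  short-eared: (130 − 124.25)² / 124.25 = 0.2661
χ² = 0.0887 + 0.2661 = 0.3548 ≈ 0.355

0.355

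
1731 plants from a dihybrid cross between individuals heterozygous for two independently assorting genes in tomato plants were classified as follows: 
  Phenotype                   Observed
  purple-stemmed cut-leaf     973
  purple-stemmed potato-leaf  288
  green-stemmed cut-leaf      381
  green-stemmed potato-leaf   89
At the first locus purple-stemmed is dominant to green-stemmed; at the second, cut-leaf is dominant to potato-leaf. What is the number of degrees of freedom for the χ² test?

A dihybrid F₂ with independent assortment and complete dominance at both loci gives a 9:3:3:1 phenotypic ratio.
A goodness-of-fit test with 4 phenotype classes has df = 4 − 1 = 3.

3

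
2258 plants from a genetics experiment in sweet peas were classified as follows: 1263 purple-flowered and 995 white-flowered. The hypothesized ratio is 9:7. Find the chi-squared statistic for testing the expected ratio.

0.091

Expected counts for N = 2258 under a 9:7 ratio (total parts = 16):
  purple-flowered: 2258 × 9/16 = 1270.125
  white-flowered: 2258 × 7/16 = 987.875
χ² = Σ (O − E)² / E
  purple-flowered: (1263 − 1270.125)² / 1270.125 = 0.0400
  white-flowered: (995 − 987.875)² / 987.875 = 0.0514
χ² = 0.0400 + 0.0514 = 0.0914 ≈ 0.091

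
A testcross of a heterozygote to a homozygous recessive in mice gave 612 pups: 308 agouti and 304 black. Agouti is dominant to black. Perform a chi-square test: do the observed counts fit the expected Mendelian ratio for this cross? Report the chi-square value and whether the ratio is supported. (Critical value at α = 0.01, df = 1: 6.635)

0.026; consistent

A testcross of a heterozygote (Aa × aa) gives a 1:1 phenotypic ratio.
The 1:1 ratio has 2 parts, so with N = 612 the expected counts are:
  agouti: 612 × 1/2 = 306
  black: 612 × 1/2 = 306
χ² = Σ (O − E)² / E
  agouti: (308 − 306)² / 306 = 0.0131
  black: (304 − 306)² / 306 = 0.0131
χ² = 0.0131 + 0.0131 = 0.0262 ≈ 0.026
Degrees of freedom = 2 − 1 = 1; critical value at α = 0.01 is 6.635.
Since 0.026 < 6.635, we fail to reject the null hypothesis — the data are consistent with the 1:1 ratio.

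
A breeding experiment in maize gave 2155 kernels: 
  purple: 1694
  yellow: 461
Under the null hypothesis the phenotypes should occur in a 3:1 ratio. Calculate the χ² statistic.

14.961

Under the 3:1 hypothesis (Σ ratio = 4, N = 2155):
  purple: 2155 × 3/4 = 1616.25
  yellow: 2155 × 1/4 = 538.75
χ² = Σ (O − E)² / E
  purple: (1694 − 1616.25)² / 1616.25 = 3.7402
  yellow: (461 − 538.75)² / 538.75 = 11.2205
χ² = 3.7402 + 11.2205 = 14.9607 ≈ 14.961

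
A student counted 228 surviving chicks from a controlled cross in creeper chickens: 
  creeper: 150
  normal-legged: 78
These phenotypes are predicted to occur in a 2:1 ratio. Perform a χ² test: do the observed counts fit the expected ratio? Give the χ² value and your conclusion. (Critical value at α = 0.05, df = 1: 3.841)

Under the 2:1 hypothesis (Σ ratio = 3, N = 228):
  creeper: 228 × 2/3 = 152
  normal-legged: 228 × 1/3 = 76
χ² = Σ (O − E)² / E
  creeper: (150 − 152)² / 152 = 0.0263
  normal-legged: (78 − 76)² / 76 = 0.0526
χ² = 0.0263 + 0.0526 = 0.0789 ≈ 0.079
Degrees of freedom = 2 − 1 = 1; critical value at α = 0.05 is 3.841.
Since 0.079 < 3.841, we fail to reject the null hypothesis — the data are consistent with the 2:1 ratio.

0.079; consistent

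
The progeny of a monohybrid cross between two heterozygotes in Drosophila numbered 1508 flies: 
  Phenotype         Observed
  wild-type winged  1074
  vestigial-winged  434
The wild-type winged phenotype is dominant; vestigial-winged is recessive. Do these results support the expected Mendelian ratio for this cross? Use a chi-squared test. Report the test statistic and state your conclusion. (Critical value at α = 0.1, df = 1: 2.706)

11.491; not consistent

For a monohybrid cross between heterozygotes with complete dominance, the expected phenotypic ratio is 3:1.
Under the 3:1 hypothesis (Σ ratio = 4, N = 1508):
  wild-type winged: 1508 × 3/4 = 1131
  vestigial-winged: 1508 × 1/4 = 377
χ² = Σ (O − E)² / E
  wild-type winged: (1074 − 1131)² / 1131 = 2.8727
  vestigial-winged: (434 − 377)² / 377 = 8.6180
χ² = 2.8727 + 8.6180 = 11.4907 ≈ 11.491
Degrees of freedom = 2 − 1 = 1; critical value at α = 0.1 is 2.706.
Since 11.491 > 2.706, we reject the null hypothesis — the data do not fit the 3:1 ratio.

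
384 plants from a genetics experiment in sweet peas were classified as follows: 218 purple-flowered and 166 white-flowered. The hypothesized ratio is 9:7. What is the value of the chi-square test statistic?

Under the 9:7 hypothesis (Σ ratio = 16, N = 384):
  purple-flowered: 384 × 9/16 = 216
  white-flowered: 384 × 7/16 = 168
χ² = Σ (O − E)² / E
  purple-flowered: (218 − 216)² / 216 = 0.0185
  white-flowered: (166 − 168)² / 168 = 0.0238
χ² = 0.0185 + 0.0238 = 0.0423 ≈ 0.042

0.042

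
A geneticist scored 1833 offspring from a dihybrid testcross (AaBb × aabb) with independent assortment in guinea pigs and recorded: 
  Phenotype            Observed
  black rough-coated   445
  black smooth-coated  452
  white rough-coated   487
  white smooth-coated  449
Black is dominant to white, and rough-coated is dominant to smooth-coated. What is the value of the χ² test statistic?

2.459

A dihybrid testcross with independent assortment gives a 1:1:1:1 ratio.
Total ratio parts = 4. Expected numbers out of 1833:
  black rough-coated: 1833 × 1/4 = 458.25
  black smooth-coated: 1833 × 1/4 = 458.25
  white rough-coated: 1833 × 1/4 = 458.25
  white smooth-coated: 1833 × 1/4 = 458.25
χ² = Σ (O − E)² / E
  black rough-coated: (445 − 458.25)² / 458.25 = 0.3831
  black smooth-coated: (452 − 458.25)² / 458.25 = 0.0852
  white rough-coated: (487 − 458.25)² / 458.25 = 1.8037
  white smooth-coated: (449 − 458.25)² / 458.25 = 0.1867
χ² = 0.3831 + 0.0852 + 1.8037 + 0.1867 = 2.4587 ≈ 2.459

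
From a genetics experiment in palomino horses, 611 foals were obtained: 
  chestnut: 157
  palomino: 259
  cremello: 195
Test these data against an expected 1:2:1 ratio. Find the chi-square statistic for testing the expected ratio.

18.882

The 1:2:1 ratio has 4 parts, so with N = 611 the expected counts are:
  chestnut: 611 × 1/4 = 152.75
  palomino: 611 × 2/4 = 305.5
  cremello: 611 × 1/4 = 152.75
χ² = Σ (O − E)² / E
  chestnut: (157 − 152.75)² / 152.75 = 0.1182
  palomino: (259 − 305.5)² / 305.5 = 7.0777
  cremello: (195 − 152.75)² / 152.75 = 11.6862
χ² = 0.1182 + 7.0777 + 11.6862 = 18.8821 ≈ 18.882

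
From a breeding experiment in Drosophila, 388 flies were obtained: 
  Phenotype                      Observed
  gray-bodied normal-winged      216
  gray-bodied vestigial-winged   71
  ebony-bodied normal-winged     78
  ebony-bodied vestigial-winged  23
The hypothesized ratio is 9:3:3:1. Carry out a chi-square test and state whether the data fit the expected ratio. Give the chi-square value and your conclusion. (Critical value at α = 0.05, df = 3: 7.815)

0.509; consistent

Expected counts for N = 388 under a 9:3:3:1 ratio (total parts = 16):
  gray-bodied normal-winged: 388 × 9/16 = 218.25
  gray-bodied vestigial-winged: 388 × 3/16 = 72.75
  ebony-bodied normal-winged: 388 × 3/16 = 72.75
  ebony-bodied vestigial-winged: 388 × 1/16 = 24.25
χ² = Σ (O − E)² / E
  gray-bodied normal-winged: (216 − 218.25)² / 218.25 = 0.0232
  gray-bodied vestigial-winged: (71 − 72.75)² / 72.75 = 0.0421
  ebony-bodied normal-winged: (78 − 72.75)² / 72.75 = 0.3789
  ebony-bodied vestigial-winged: (23 − 24.25)² / 24.25 = 0.0644
χ² = 0.0232 + 0.0421 + 0.3789 + 0.0644 = 0.5086 ≈ 0.509
Degrees of freedom = 4 − 1 = 3; critical value at α = 0.05 is 7.815.
Since 0.509 < 7.815, we fail to reject the null hypothesis — the data are consistent with the 9:3:3:1 ratio.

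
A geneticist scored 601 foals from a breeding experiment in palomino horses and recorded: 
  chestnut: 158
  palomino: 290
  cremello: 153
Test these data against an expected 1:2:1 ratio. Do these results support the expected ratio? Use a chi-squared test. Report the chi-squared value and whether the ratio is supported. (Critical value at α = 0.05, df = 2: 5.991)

Expected counts for N = 601 under a 1:2:1 ratio (total parts = 4):
  chestnut: 601 × 1/4 = 150.25
  palomino: 601 × 2/4 = 300.5
  cremello: 601 × 1/4 = 150.25
χ² = Σ (O − E)² / E
  chestnut: (158 − 150.25)² / 150.25 = 0.3998
  palomino: (290 − 300.5)² / 300.5 = 0.3669
  cremello: (153 − 150.25)² / 150.25 = 0.0503
χ² = 0.3998 + 0.3669 + 0.0503 = 0.817
Degrees of freedom = 3 − 1 = 2; critical value at α = 0.05 is 5.991.
Since 0.817 < 5.991, we fail to reject the null hypothesis — the data are consistent with the 1:2:1 ratio.

0.817; consistent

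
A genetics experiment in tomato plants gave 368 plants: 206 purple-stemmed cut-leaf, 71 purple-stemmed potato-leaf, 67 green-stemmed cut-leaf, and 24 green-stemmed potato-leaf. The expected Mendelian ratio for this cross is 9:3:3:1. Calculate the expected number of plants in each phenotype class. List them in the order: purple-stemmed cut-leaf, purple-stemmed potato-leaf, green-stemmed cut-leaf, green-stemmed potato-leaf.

207, 69, 69, 23

Expected counts for N = 368 under a 9:3:3:1 ratio (total parts = 16):
  purple-stemmed cut-leaf: 368 × 9/16 = 207
  purple-stemmed potato-leaf: 368 × 3/16 = 69
  green-stemmed cut-leaf: 368 × 3/16 = 69
  green-stemmed potato-leaf: 368 × 1/16 = 23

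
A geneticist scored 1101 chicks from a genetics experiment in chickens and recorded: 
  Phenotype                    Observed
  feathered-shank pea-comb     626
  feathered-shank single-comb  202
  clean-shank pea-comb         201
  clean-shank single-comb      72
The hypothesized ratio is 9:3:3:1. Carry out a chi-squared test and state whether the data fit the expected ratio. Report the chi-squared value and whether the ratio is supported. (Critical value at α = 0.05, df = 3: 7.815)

0.458; consistent

Total ratio parts = 16. Expected numbers out of 1101:
  feathered-shank pea-comb: 1101 × 9/16 = 619.3125
  feathered-shank single-comb: 1101 × 3/16 = 206.4375
  clean-shank pea-comb: 1101 × 3/16 = 206.4375
  clean-shank single-comb: 1101 × 1/16 = 68.8125
χ² = Σ (O − E)² / E
  feathered-shank pea-comb: (626 − 619.3125)² / 619.3125 = 0.0722
  feathered-shank single-comb: (202 − 206.4375)² / 206.4375 = 0.0954
  clean-shank pea-comb: (201 − 206.4375)² / 206.4375 = 0.1432
  clean-shank single-comb: (72 − 68.8125)² / 68.8125 = 0.1476
χ² = 0.0722 + 0.0954 + 0.1432 + 0.1476 = 0.4584 ≈ 0.458
Degrees of freedom = 4 − 1 = 3; critical value at α = 0.05 is 7.815.
Since 0.458 < 7.815, we fail to reject the null hypothesis — the data are consistent with the 9:3:3:1 ratio.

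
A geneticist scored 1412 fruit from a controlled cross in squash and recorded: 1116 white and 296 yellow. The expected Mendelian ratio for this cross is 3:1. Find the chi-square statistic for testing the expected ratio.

Under the 3:1 hypothesis (Σ ratio = 4, N = 1412):
  white: 1412 × 3/4 = 1059
  yellow: 1412 × 1/4 = 353
χ² = Σ (O − E)² / E
  white: (1116 − 1059)² / 1059 = 3.0680
  yellow: (296 − 353)² / 353 = 9.2040
χ² = 3.0680 + 9.2040 = 12.272

12.272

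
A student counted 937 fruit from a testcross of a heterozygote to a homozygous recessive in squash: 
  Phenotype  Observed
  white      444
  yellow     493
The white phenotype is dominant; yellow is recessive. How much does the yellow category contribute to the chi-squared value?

1.281

A testcross of a heterozygote (Aa × aa) gives a 1:1 phenotypic ratio.
Expected counts for N = 937 under a 1:1 ratio (total parts = 2):
  white: 937 × 1/2 = 468.5
  yellow: 937 × 1/2 = 468.5
Contribution of yellow: (493 − 468.5)² / 468.5 = 1.2812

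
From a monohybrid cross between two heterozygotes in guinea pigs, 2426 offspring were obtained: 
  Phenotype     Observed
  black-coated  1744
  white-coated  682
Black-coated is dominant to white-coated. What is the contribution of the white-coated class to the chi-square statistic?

9.399

For a monohybrid cross between heterozygotes with complete dominance, the expected phenotypic ratio is 3:1.
Expected counts for N = 2426 under a 3:1 ratio (total parts = 4):
  black-coated: 2426 × 3/4 = 1819.5
  white-coated: 2426 × 1/4 = 606.5
Contribution of white-coated: (682 − 606.5)² / 606.5 = 9.3986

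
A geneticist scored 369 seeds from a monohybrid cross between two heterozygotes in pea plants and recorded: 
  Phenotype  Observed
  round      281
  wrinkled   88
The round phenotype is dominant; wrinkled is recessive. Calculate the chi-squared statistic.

0.261

For a monohybrid cross between heterozygotes with complete dominance, the expected phenotypic ratio is 3:1.
Under the 3:1 hypothesis (Σ ratio = 4, N = 369):
  round: 369 × 3/4 = 276.75
  wrinkled: 369 × 1/4 = 92.25
χ² = Σ (O − E)² / E
  round: (281 − 276.75)² / 276.75 = 0.0653
  wrinkled: (88 − 92.25)² / 92.25 = 0.1958
χ² = 0.0653 + 0.1958 = 0.2611 ≈ 0.261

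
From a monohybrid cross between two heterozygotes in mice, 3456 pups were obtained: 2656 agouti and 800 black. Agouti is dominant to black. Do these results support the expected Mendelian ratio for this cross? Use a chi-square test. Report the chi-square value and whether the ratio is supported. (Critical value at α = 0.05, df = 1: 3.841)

For a monohybrid cross between heterozygotes with complete dominance, the expected phenotypic ratio is 3:1.
The 3:1 ratio has 4 parts, so with N = 3456 the expected counts are:
  agouti: 3456 × 3/4 = 2592
  black: 3456 × 1/4 = 864
χ² = Σ (O − E)² / E
  agouti: (2656 − 2592)² / 2592 = 1.5802
  black: (800 − 864)² / 864 = 4.7407
χ² = 1.5802 + 4.7407 = 6.3209 ≈ 6.321
Degrees of freedom = 2 − 1 = 1; critical value at α = 0.05 is 3.841.
Since 6.321 > 3.841, we reject the null hypothesis — the data do not fit the 3:1 ratio.

6.321; not consistent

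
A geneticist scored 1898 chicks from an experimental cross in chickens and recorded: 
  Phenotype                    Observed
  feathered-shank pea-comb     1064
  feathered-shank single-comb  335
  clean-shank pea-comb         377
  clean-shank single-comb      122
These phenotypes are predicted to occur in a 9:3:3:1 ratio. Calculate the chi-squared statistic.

2.587

Expected counts for N = 1898 under a 9:3:3:1 ratio (total parts = 16):
  feathered-shank pea-comb: 1898 × 9/16 = 1067.625
  feathered-shank single-comb: 1898 × 3/16 = 355.875
  clean-shank pea-comb: 1898 × 3/16 = 355.875
  clean-shank single-comb: 1898 × 1/16 = 118.625
χ² = Σ (O − E)² / E
  feathered-shank pea-comb: (1064 − 1067.625)² / 1067.625 = 0.0123
  feathered-shank single-comb: (335 − 355.875)² / 355.875 = 1.2245
  clean-shank pea-comb: (377 − 355.875)² / 355.875 = 1.2540
  clean-shank single-comb: (122 − 118.625)² / 118.625 = 0.0960
χ² = 0.0123 + 1.2245 + 1.2540 + 0.0960 = 2.5868 ≈ 2.587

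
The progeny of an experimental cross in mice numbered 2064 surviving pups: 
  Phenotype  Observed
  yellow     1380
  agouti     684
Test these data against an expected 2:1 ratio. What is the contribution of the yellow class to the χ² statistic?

The 2:1 ratio has 3 parts, so with N = 2064 the expected counts are:
  yellow: 2064 × 2/3 = 1376
  agouti: 2064 × 1/3 = 688
Contribution of yellow: (1380 − 1376)² / 1376 = 0.0116

0.012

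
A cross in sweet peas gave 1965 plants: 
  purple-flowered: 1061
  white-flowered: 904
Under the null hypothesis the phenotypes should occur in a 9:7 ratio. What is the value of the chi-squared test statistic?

Total ratio parts = 16. Expected numbers out of 1965:
  purple-flowered: 1965 × 9/16 = 1105.3125
  white-flowered: 1965 × 7/16 = 859.6875
χ² = Σ (O − E)² / E
  purple-flowered: (1061 − 1105.3125)² / 1105.3125 = 1.7765
  white-flowered: (904 − 859.6875)² / 859.6875 = 2.2841
χ² = 1.7765 + 2.2841 = 4.0606 ≈ 4.061

4.061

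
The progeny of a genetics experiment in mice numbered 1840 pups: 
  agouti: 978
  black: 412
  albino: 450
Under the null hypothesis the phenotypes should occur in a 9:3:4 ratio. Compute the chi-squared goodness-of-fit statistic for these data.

Expected counts for N = 1840 under a 9:3:4 ratio (total parts = 16):
  agouti: 1840 × 9/16 = 1035
  black: 1840 × 3/16 = 345
  albino: 1840 × 4/16 = 460
χ² = Σ (O − E)² / E
  agouti: (978 − 1035)² / 1035 = 3.1391
  black: (412 − 345)² / 345 = 13.0116
  albino: (450 − 460)² / 460 = 0.2174
χ² = 3.1391 + 13.0116 + 0.2174 = 16.3681 ≈ 16.368

16.368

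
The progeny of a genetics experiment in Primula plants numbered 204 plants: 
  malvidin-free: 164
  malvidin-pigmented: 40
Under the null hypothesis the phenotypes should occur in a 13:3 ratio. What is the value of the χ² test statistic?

0.099

Under the 13:3 hypothesis (Σ ratio = 16, N = 204):
  malvidin-free: 204 × 13/16 = 165.75
  malvidin-pigmented: 204 × 3/16 = 38.25
χ² = Σ (O − E)² / E
  malvidin-free: (164 − 165.75)² / 165.75 = 0.0185
  malvidin-pigmented: (40 − 38.25)² / 38.25 = 0.0801
χ² = 0.0185 + 0.0801 = 0.0986 ≈ 0.099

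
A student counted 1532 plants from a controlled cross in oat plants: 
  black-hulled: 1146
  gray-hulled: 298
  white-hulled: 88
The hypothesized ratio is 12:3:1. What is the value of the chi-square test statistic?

1.037

Under the 12:3:1 hypothesis (Σ ratio = 16, N = 1532):
  black-hulled: 1532 × 12/16 = 1149
  gray-hulled: 1532 × 3/16 = 287.25
  white-hulled: 1532 × 1/16 = 95.75
χ² = Σ (O − E)² / E
  black-hulled: (1146 − 1149)² / 1149 = 0.0078
  gray-hulled: (298 − 287.25)² / 287.25 = 0.4023
  white-hulled: (88 − 95.75)² / 95.75 = 0.6273
χ² = 0.0078 + 0.4023 + 0.6273 = 1.0374 ≈ 1.037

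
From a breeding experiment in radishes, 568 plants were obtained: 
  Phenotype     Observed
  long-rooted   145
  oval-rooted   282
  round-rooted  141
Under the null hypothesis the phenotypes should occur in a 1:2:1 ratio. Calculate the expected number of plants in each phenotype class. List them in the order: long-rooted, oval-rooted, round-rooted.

142, 284, 142

Total ratio parts = 4. Expected numbers out of 568:
  long-rooted: 568 × 1/4 = 142
  oval-rooted: 568 × 2/4 = 284
  round-rooted: 568 × 1/4 = 142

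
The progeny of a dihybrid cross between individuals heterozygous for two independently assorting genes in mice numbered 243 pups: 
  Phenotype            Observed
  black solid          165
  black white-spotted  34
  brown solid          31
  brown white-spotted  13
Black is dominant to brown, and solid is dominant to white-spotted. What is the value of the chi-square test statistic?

13.768

A dihybrid F₂ with independent assortment and complete dominance at both loci gives a 9:3:3:1 phenotypic ratio.
Total ratio parts = 16. Expected numbers out of 243:
  black solid: 243 × 9/16 = 136.6875
  black white-spotted: 243 × 3/16 = 45.5625
  brown solid: 243 × 3/16 = 45.5625
  brown white-spotted: 243 × 1/16 = 15.1875
χ² = Σ (O − E)² / E
  black solid: (165 − 136.6875)² / 136.6875 = 5.8645
  black white-spotted: (34 − 45.5625)² / 45.5625 = 2.9342
  brown solid: (31 − 45.5625)² / 45.5625 = 4.6544
  brown white-spotted: (13 − 15.1875)² / 15.1875 = 0.3151
χ² = 5.8645 + 2.9342 + 4.6544 + 0.3151 = 13.7682 ≈ 13.768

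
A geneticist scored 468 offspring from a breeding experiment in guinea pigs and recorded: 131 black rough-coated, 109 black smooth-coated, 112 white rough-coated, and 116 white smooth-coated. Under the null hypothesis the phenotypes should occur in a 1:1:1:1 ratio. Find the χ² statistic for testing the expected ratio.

2.444

Under the 1:1:1:1 hypothesis (Σ ratio = 4, N = 468):
  black rough-coated: 468 × 1/4 = 117
  black smooth-coated: 468 × 1/4 = 117
  white rough-coated: 468 × 1/4 = 117
  white smooth-coated: 468 × 1/4 = 117
χ² = Σ (O − E)² / E
  black rough-coated: (131 − 117)² / 117 = 1.6752
  black smooth-coated: (109 − 117)² / 117 = 0.5470
  white rough-coated: (112 − 117)² / 117 = 0.2137
  white smooth-coated: (116 − 117)² / 117 = 0.0085
χ² = 1.6752 + 0.5470 + 0.2137 + 0.0085 = 2.4444 ≈ 2.444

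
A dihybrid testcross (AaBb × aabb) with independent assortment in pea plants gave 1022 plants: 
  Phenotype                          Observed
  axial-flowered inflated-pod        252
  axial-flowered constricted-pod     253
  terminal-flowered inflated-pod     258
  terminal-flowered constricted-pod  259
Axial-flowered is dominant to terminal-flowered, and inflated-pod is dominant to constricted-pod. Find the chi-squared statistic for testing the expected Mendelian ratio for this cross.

0.145

A dihybrid testcross with independent assortment gives a 1:1:1:1 ratio.
Total ratio parts = 4. Expected numbers out of 1022:
  axial-flowered inflated-pod: 1022 × 1/4 = 255.5
  axial-flowered constricted-pod: 1022 × 1/4 = 255.5
  terminal-flowered inflated-pod: 1022 × 1/4 = 255.5
  terminal-flowered constricted-pod: 1022 × 1/4 = 255.5
χ² = Σ (O − E)² / E
  axial-flowered inflated-pod: (252 − 255.5)² / 255.5 = 0.0479
  axial-flowered constricted-pod: (253 − 255.5)² / 255.5 = 0.0245
  terminal-flowered inflated-pod: (258 − 255.5)² / 255.5 = 0.0245
  terminal-flowered constricted-pod: (259 − 255.5)² / 255.5 = 0.0479
χ² = 0.0479 + 0.0245 + 0.0245 + 0.0479 = 0.1448 ≈ 0.145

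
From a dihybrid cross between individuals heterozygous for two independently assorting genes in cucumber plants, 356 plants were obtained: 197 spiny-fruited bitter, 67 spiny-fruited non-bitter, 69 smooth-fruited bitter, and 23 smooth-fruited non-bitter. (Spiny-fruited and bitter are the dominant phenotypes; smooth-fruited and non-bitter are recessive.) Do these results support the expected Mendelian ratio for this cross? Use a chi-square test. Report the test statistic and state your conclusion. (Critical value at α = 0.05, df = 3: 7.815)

0.155; consistent

A dihybrid F₂ with independent assortment and complete dominance at both loci gives a 9:3:3:1 phenotypic ratio.
The 9:3:3:1 ratio has 16 parts, so with N = 356 the expected counts are:
  spiny-fruited bitter: 356 × 9/16 = 200.25
  spiny-fruited non-bitter: 356 × 3/16 = 66.75
  smooth-fruited bitter: 356 × 3/16 = 66.75
  smooth-fruited non-bitter: 356 × 1/16 = 22.25
χ² = Σ (O − E)² / E
  spiny-fruited bitter: (197 − 200.25)² / 200.25 = 0.0527
  spiny-fruited non-bitter: (67 − 66.75)² / 66.75 = 0.0009
  smooth-fruited bitter: (69 − 66.75)² / 66.75 = 0.0758
  smooth-fruited non-bitter: (23 − 22.25)² / 22.25 = 0.0253
χ² = 0.0527 + 0.0009 + 0.0758 + 0.0253 = 0.1547 ≈ 0.155
Degrees of freedom = 4 − 1 = 3; critical value at α = 0.05 is 7.815.
Since 0.155 < 7.815, we fail to reject the null hypothesis — the data are consistent with the 9:3:3:1 ratio.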